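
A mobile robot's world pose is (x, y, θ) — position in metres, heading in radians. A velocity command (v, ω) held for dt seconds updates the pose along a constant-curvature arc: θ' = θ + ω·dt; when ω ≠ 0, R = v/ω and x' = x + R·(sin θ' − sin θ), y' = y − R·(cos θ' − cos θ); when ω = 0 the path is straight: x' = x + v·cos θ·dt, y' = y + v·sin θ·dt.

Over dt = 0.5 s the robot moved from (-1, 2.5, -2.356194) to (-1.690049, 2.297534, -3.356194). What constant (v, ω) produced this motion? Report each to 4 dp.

v = 1.5000, ω = -2.0000

Δθ = -3.356194 − -2.356194 = -1.000000
ω = Δθ/dt = -1.000000/0.5 = -2.0000
R = Δx/(sin θ' − sin θ) = -0.7500
v = R·ω = -0.7500·-2.0000 = 1.5000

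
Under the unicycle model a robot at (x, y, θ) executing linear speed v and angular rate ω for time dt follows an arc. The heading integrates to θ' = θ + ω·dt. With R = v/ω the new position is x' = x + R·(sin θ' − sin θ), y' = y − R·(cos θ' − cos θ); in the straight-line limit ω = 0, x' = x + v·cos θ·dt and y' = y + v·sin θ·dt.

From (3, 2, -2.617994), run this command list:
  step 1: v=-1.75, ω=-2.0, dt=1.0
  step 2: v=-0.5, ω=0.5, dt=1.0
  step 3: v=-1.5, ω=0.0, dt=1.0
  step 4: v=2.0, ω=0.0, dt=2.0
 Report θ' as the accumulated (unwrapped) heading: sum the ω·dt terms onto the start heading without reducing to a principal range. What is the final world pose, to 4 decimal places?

(3.0756, 2.9302, -4.1180)

step 1: θ'=-4.6180 (R=0.8750) → pose (4.3086, 1.3247, -4.6180)
step 2: θ'=-4.1180 (R=-1.0000) → pose (4.4757, 0.8589, -4.1180)
step 3: θ'=-4.1180 (straight) → pose (5.3157, -0.3838, -4.1180)
step 4: θ'=-4.1180 (straight) → pose (3.0756, 2.9302, -4.1180)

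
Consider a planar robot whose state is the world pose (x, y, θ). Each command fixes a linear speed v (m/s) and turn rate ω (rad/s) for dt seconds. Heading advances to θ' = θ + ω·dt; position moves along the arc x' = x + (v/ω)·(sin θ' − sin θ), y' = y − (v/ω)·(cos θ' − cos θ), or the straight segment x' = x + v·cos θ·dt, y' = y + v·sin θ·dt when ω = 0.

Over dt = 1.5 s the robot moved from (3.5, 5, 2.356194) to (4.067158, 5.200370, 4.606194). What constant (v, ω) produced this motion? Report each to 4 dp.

v = -0.5000, ω = 1.5000

Δθ = 4.606194 − 2.356194 = 2.250000
ω = Δθ/dt = 2.250000/1.5 = 1.5000
R = Δx/(sin θ' − sin θ) = -0.3333
v = R·ω = -0.3333·1.5000 = -0.5000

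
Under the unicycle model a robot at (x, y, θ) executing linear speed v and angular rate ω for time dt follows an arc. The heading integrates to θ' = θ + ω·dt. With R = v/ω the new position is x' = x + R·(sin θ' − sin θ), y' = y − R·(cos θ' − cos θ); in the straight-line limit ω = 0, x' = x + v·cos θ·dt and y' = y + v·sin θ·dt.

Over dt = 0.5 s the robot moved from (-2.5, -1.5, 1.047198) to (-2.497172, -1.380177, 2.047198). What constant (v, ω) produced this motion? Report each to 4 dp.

v = 0.2500, ω = 2.0000

Δθ = 2.047198 − 1.047198 = 1.000000
ω = Δθ/dt = 1.000000/0.5 = 2.0000
R = −Δy/(cos θ' − cos θ) = 0.1250
v = R·ω = 0.1250·2.0000 = 0.2500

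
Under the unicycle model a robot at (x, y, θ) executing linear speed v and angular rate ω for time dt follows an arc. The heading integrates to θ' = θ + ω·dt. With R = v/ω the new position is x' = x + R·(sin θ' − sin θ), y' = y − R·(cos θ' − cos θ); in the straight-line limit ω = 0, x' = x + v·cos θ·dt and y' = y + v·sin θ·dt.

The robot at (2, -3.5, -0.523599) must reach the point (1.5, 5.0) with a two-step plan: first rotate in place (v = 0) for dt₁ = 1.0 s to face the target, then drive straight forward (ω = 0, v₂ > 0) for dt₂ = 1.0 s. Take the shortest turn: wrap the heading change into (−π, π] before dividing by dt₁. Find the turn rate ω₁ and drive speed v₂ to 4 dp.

ω₁ = 2.1532, v₂ = 8.5147

heading to target = atan2(5−-3.5, 1.5−2) = 1.6296
Δθ = wrap(1.6296 − -0.5236) = 2.1532; ω₁ = Δθ/dt₁ = 2.1532
distance = √((1.5−2)² + (5−-3.5)²) = 8.5147; v₂ = distance/dt₂ = 8.5147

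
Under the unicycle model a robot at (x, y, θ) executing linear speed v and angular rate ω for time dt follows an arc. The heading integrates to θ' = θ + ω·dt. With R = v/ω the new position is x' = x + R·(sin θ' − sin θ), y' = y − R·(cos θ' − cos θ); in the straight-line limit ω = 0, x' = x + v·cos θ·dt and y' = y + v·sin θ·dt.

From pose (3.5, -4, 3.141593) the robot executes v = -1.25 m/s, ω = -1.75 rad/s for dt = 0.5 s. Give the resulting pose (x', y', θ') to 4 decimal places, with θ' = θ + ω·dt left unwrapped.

θ' = 3.1416 + -1.75·0.5 = 2.2666
R = v/ω = -1.25/-1.75 = 0.7143
x' = 3.5 + 0.7143·(sin 2.2666 − sin 3.1416) = 4.0482
y' = -4 − 0.7143·(cos 2.2666 − cos 3.1416) = -4.2564

(4.0482, -4.2564, 2.2666)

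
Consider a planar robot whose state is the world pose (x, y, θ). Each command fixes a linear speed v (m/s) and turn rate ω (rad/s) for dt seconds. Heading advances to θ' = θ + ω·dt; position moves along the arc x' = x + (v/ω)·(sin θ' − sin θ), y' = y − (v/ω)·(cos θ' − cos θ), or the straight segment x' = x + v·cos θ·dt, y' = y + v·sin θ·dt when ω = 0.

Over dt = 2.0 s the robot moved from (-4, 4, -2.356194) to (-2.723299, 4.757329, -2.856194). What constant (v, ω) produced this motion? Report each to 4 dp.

Δθ = -2.856194 − -2.356194 = -0.500000
ω = Δθ/dt = -0.500000/2.0 = -0.2500
R = Δx/(sin θ' − sin θ) = 3.0000
v = R·ω = 3.0000·-0.2500 = -0.7500

v = -0.7500, ω = -0.2500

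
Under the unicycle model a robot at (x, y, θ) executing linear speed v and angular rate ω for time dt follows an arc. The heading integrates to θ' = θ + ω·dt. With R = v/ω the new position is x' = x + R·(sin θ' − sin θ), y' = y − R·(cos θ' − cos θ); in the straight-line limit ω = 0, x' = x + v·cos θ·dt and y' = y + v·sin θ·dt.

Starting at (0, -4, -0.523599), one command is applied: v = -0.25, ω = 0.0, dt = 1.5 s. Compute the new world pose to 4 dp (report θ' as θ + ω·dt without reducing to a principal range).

θ' = -0.5236 + 0.0·1.5 = -0.5236
ω = 0 → straight: x' = 0 + -0.25·cos(-0.5236)·1.5 = -0.3248
y' = -4 + -0.25·sin(-0.5236)·1.5 = -3.8125

(-0.3248, -3.8125, -0.5236)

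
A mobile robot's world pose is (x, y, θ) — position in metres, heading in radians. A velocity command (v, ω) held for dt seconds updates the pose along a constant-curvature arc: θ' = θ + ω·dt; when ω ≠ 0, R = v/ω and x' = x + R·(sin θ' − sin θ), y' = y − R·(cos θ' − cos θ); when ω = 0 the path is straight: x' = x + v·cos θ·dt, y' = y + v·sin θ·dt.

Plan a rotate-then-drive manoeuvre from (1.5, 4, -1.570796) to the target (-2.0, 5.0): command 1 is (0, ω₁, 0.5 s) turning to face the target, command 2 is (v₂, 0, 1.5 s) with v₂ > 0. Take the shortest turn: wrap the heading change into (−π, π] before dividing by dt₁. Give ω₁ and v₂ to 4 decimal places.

ω₁ = -3.6982, v₂ = 2.4267

heading to target = atan2(5−4, -2−1.5) = 2.8633
Δθ = wrap(2.8633 − -1.5708) = -1.8491; ω₁ = Δθ/dt₁ = -3.6982
distance = √((-2−1.5)² + (5−4)²) = 3.6401; v₂ = distance/dt₂ = 2.4267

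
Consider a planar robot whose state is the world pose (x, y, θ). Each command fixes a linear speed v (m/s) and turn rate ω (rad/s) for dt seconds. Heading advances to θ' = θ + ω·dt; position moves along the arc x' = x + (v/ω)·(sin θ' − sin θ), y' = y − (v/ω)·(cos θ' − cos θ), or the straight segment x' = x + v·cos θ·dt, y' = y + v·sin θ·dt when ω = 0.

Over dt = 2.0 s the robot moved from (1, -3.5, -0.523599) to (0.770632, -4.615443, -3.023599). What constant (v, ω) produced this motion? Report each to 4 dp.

v = 0.7500, ω = -1.2500

Δθ = -3.023599 − -0.523599 = -2.500000
ω = Δθ/dt = -2.500000/2.0 = -1.2500
R = −Δy/(cos θ' − cos θ) = -0.6000
v = R·ω = -0.6000·-1.2500 = 0.7500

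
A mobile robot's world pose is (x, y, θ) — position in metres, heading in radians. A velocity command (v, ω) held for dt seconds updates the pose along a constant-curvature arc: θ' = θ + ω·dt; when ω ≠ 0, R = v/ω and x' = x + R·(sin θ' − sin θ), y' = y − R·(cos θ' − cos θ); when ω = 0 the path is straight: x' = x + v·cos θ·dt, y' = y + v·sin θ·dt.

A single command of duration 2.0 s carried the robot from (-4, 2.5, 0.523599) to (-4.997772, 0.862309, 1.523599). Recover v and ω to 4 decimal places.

v = -1.0000, ω = 0.5000

Δθ = 1.523599 − 0.523599 = 1.000000
ω = Δθ/dt = 1.000000/2.0 = 0.5000
R = −Δy/(cos θ' − cos θ) = -2.0000
v = R·ω = -2.0000·0.5000 = -1.0000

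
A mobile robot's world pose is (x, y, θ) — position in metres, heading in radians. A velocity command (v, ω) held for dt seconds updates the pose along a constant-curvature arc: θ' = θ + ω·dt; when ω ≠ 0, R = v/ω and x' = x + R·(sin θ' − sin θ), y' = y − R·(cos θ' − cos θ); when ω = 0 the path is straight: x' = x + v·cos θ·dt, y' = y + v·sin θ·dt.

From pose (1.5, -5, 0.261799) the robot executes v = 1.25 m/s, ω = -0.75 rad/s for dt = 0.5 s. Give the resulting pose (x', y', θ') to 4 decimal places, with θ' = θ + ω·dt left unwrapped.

θ' = 0.2618 + -0.75·0.5 = -0.1132
R = v/ω = 1.25/-0.75 = -1.6667
x' = 1.5 + -1.6667·(sin -0.1132 − sin 0.2618) = 2.1196
y' = -5 − -1.6667·(cos -0.1132 − cos 0.2618) = -4.9539

(2.1196, -4.9539, -0.1132)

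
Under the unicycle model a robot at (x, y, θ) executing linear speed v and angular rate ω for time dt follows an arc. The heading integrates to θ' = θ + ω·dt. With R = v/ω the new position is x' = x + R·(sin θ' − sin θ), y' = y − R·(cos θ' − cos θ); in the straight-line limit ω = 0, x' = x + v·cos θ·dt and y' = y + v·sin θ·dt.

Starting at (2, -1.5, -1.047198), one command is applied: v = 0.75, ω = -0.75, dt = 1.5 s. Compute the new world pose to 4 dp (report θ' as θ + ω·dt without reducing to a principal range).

(1.9585, -2.5658, -2.1722)

θ' = -1.0472 + -0.75·1.5 = -2.1722
R = v/ω = 0.75/-0.75 = -1.0000
x' = 2 + -1.0000·(sin -2.1722 − sin -1.0472) = 1.9585
y' = -1.5 − -1.0000·(cos -2.1722 − cos -1.0472) = -2.5658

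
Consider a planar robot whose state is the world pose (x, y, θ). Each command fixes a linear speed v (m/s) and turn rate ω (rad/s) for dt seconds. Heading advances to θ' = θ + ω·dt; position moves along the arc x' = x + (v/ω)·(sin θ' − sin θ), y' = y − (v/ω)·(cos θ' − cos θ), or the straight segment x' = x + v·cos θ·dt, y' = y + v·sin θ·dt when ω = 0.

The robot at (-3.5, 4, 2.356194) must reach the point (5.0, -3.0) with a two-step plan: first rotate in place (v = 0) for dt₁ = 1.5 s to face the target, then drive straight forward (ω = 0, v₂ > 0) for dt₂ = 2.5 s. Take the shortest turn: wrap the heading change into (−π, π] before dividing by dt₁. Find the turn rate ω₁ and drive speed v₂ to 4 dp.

ω₁ = -2.0301, v₂ = 4.4045

heading to target = atan2(-3−4, 5−-3.5) = -0.6889
Δθ = wrap(-0.6889 − 2.3562) = -3.0451; ω₁ = Δθ/dt₁ = -2.0301
distance = √((5−-3.5)² + (-3−4)²) = 11.0114; v₂ = distance/dt₂ = 4.4045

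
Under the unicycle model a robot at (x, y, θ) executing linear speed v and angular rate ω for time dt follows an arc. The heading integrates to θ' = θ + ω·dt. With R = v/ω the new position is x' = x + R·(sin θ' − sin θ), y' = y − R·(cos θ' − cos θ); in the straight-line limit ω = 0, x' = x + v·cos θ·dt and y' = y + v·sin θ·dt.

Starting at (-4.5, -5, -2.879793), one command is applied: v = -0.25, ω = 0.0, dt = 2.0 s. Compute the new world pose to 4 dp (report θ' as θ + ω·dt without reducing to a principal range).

(-4.0170, -4.8706, -2.8798)

θ' = -2.8798 + 0.0·2.0 = -2.8798
ω = 0 → straight: x' = -4.5 + -0.25·cos(-2.8798)·2.0 = -4.0170
y' = -5 + -0.25·sin(-2.8798)·2.0 = -4.8706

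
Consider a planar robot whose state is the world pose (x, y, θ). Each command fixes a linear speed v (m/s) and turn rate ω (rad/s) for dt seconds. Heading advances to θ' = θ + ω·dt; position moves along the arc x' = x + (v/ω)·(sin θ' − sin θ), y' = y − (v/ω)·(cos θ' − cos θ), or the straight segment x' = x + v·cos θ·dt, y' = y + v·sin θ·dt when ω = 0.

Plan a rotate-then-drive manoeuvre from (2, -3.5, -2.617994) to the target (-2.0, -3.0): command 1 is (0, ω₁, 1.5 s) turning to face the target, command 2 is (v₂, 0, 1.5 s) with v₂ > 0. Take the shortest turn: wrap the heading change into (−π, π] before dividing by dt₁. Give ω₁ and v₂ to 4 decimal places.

heading to target = atan2(-3−-3.5, -2−2) = 3.0172
Δθ = wrap(3.0172 − -2.6180) = -0.6480; ω₁ = Δθ/dt₁ = -0.4320
distance = √((-2−2)² + (-3−-3.5)²) = 4.0311; v₂ = distance/dt₂ = 2.6874

ω₁ = -0.4320, v₂ = 2.6874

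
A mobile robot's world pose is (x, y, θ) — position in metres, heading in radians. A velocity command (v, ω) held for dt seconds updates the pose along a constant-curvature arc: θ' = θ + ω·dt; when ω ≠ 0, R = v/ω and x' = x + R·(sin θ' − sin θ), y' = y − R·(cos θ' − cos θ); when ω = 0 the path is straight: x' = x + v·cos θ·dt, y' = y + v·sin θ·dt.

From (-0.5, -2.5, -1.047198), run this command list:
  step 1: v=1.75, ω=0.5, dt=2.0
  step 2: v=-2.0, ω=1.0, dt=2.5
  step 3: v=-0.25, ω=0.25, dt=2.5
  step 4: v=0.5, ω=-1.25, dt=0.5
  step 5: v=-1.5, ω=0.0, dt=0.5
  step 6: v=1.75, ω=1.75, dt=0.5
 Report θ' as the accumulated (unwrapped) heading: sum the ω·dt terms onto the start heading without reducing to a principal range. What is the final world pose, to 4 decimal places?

(1.1018, -8.1895, 3.3278)

step 1: θ'=-0.0472 (R=3.5000) → pose (2.3660, -4.2461, -0.0472)
step 2: θ'=2.4528 (R=-2.0000) → pose (1.0004, -7.7879, 2.4528)
step 3: θ'=3.0778 (R=-1.0000) → pose (1.5722, -8.0139, 3.0778)
step 4: θ'=2.4528 (R=-0.4000) → pose (1.3435, -7.9235, 2.4528)
step 5: θ'=2.4528 (straight) → pose (1.9225, -8.4002, 2.4528)
step 6: θ'=3.3278 (R=1.0000) → pose (1.1018, -8.1895, 3.3278)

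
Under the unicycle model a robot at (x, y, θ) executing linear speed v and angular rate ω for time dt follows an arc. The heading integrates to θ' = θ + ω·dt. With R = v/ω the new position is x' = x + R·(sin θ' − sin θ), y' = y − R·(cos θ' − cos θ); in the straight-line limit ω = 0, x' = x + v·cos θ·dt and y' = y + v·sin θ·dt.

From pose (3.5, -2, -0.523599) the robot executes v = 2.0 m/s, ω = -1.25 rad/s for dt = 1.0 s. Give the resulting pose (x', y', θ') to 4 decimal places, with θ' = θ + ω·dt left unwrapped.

(4.2672, -3.7079, -1.7736)

θ' = -0.5236 + -1.25·1.0 = -1.7736
R = v/ω = 2.0/-1.25 = -1.6000
x' = 3.5 + -1.6000·(sin -1.7736 − sin -0.5236) = 4.2672
y' = -2 − -1.6000·(cos -1.7736 − cos -0.5236) = -3.7079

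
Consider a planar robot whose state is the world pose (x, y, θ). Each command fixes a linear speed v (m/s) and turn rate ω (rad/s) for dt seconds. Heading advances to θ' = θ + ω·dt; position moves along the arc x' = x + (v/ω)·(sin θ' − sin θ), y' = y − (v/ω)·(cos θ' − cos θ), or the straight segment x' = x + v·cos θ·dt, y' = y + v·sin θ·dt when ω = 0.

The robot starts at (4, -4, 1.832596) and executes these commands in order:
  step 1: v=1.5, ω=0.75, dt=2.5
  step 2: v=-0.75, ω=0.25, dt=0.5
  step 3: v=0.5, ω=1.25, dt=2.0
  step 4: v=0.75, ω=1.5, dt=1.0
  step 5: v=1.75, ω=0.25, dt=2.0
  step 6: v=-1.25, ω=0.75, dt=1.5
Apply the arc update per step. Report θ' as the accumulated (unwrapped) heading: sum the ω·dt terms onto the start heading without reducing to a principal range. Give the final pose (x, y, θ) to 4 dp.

step 1: θ'=3.7076 (R=2.0000) → pose (0.9956, -2.8295, 3.7076)
step 2: θ'=3.8326 (R=-3.0000) → pose (1.2988, -2.6092, 3.8326)
step 3: θ'=6.3326 (R=0.4000) → pose (1.5734, -3.3170, 6.3326)
step 4: θ'=7.8326 (R=0.5000) → pose (2.0486, -2.8283, 7.8326)
step 5: θ'=8.3326 (R=7.0000) → pose (1.2637, 0.5453, 8.3326)
step 6: θ'=9.4576 (R=-1.6667) → pose (2.7978, -0.3529, 9.4576)

(2.7978, -0.3529, 9.4576)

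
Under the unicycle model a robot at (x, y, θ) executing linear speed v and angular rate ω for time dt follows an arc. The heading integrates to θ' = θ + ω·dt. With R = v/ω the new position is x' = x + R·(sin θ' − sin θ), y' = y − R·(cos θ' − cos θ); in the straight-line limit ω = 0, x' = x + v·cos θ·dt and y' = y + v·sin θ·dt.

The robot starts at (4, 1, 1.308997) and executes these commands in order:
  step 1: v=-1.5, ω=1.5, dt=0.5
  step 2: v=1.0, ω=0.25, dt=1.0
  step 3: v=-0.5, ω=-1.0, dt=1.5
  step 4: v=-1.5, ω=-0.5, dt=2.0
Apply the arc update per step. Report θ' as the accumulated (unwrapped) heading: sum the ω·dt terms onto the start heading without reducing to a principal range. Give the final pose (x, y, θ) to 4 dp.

step 1: θ'=2.0590 (R=-1.0000) → pose (4.0827, 0.2721, 2.0590)
step 2: θ'=2.3090 (R=4.0000) → pose (3.5088, 1.0878, 2.3090)
step 3: θ'=0.8090 (R=0.5000) → pose (3.5007, 0.4062, 0.8090)
step 4: θ'=-0.1910 (R=3.0000) → pose (0.7604, -0.4685, -0.1910)

(0.7604, -0.4685, -0.1910)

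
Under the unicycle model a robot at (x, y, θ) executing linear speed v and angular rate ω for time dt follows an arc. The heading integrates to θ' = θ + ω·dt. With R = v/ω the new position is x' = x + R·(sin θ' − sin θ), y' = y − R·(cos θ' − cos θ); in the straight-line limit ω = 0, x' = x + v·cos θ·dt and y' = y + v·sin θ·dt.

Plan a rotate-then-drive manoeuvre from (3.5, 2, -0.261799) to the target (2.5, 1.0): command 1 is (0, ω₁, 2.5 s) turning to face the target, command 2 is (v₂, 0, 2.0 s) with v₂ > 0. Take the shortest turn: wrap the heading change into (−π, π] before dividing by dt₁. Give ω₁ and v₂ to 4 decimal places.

heading to target = atan2(1−2, 2.5−3.5) = -2.3562
Δθ = wrap(-2.3562 − -0.2618) = -2.0944; ω₁ = Δθ/dt₁ = -0.8378
distance = √((2.5−3.5)² + (1−2)²) = 1.4142; v₂ = distance/dt₂ = 0.7071

ω₁ = -0.8378, v₂ = 0.7071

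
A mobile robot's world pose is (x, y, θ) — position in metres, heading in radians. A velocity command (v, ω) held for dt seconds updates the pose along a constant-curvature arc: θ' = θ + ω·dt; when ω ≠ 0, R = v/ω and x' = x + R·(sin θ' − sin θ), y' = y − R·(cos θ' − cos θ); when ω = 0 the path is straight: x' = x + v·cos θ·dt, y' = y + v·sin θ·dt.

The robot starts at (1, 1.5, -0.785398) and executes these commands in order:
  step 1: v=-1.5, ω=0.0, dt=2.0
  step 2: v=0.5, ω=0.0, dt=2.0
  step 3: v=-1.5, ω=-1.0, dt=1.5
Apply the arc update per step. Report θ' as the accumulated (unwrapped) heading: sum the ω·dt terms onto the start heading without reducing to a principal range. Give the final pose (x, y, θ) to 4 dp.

(-0.4866, 4.9578, -2.2854)

step 1: θ'=-0.7854 (straight) → pose (-1.1213, 3.6213, -0.7854)
step 2: θ'=-0.7854 (straight) → pose (-0.4142, 2.9142, -0.7854)
step 3: θ'=-2.2854 (R=1.5000) → pose (-0.4866, 4.9578, -2.2854)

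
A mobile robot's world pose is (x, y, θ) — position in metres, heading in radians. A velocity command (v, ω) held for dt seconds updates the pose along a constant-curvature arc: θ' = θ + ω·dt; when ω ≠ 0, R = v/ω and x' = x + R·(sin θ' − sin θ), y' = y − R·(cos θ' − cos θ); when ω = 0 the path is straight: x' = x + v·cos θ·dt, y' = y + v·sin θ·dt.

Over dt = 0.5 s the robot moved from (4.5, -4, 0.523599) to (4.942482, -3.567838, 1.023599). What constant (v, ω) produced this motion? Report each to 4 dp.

Δθ = 1.023599 − 0.523599 = 0.500000
ω = Δθ/dt = 0.500000/0.5 = 1.0000
R = Δx/(sin θ' − sin θ) = 1.2500
v = R·ω = 1.2500·1.0000 = 1.2500

v = 1.2500, ω = 1.0000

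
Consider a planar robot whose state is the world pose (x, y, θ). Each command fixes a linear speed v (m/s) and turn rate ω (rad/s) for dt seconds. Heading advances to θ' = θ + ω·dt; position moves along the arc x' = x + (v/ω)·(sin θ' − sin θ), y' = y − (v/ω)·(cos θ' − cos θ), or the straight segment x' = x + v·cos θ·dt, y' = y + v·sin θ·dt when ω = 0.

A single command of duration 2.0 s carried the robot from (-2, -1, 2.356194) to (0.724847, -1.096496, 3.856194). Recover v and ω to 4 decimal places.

Δθ = 3.856194 − 2.356194 = 1.500000
ω = Δθ/dt = 1.500000/2.0 = 0.7500
R = Δx/(sin θ' − sin θ) = -2.0000
v = R·ω = -2.0000·0.7500 = -1.5000

v = -1.5000, ω = 0.7500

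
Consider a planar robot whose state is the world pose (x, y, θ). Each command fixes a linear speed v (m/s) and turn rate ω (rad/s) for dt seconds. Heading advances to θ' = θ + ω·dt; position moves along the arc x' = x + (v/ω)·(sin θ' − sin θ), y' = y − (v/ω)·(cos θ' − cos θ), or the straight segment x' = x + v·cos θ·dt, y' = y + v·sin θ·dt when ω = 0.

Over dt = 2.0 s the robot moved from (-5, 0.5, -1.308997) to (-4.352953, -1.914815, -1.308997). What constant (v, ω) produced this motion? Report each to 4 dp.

Δθ = -1.308997 − -1.308997 = 0.000000
ω = Δθ/dt = 0.000000/2.0 = 0.0000
ω = 0 → v = (Δx·cos θ + Δy·sin θ)/dt = 1.2500

v = 1.2500, ω = 0.0000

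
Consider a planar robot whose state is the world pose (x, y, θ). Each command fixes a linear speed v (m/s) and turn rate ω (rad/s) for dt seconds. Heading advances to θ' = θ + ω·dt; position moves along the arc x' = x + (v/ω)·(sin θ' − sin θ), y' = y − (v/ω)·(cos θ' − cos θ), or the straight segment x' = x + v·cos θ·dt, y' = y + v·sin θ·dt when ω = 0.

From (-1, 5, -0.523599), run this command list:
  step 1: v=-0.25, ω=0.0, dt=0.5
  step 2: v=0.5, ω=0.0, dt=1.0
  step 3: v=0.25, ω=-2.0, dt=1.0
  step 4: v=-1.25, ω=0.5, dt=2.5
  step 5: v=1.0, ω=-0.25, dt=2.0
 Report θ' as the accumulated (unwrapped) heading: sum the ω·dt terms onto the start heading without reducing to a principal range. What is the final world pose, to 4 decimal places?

step 1: θ'=-0.5236 (straight) → pose (-1.1083, 5.0625, -0.5236)
step 2: θ'=-0.5236 (straight) → pose (-0.6752, 4.8125, -0.5236)
step 3: θ'=-2.5236 (R=-0.1250) → pose (-0.6653, 4.6024, -2.5236)
step 4: θ'=-1.2736 (R=-2.5000) → pose (0.2766, 7.3721, -1.2736)
step 5: θ'=-1.7736 (R=-4.0000) → pose (0.3700, 5.3950, -1.7736)

(0.3700, 5.3950, -1.7736)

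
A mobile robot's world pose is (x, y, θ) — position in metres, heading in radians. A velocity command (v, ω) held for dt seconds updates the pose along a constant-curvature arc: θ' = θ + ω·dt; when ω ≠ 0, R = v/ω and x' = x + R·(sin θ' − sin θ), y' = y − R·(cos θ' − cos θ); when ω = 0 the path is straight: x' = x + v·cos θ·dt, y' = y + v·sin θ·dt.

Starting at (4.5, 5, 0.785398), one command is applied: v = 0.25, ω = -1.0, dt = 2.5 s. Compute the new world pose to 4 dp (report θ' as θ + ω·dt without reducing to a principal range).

(4.9242, 4.7874, -1.7146)

θ' = 0.7854 + -1.0·2.5 = -1.7146
R = v/ω = 0.25/-1.0 = -0.2500
x' = 4.5 + -0.2500·(sin -1.7146 − sin 0.7854) = 4.9242
y' = 5 − -0.2500·(cos -1.7146 − cos 0.7854) = 4.7874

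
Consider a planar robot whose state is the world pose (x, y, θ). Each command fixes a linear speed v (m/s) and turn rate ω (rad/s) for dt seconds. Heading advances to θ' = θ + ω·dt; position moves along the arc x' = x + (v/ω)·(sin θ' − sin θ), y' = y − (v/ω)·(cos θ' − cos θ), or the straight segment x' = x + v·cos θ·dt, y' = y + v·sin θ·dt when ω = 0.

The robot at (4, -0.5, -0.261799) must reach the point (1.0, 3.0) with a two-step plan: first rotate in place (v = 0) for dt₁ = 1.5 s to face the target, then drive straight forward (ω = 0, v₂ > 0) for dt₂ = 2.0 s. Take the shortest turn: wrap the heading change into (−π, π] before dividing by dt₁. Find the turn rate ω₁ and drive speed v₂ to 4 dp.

ω₁ = 1.6941, v₂ = 2.3049

heading to target = atan2(3−-0.5, 1−4) = 2.2794
Δθ = wrap(2.2794 − -0.2618) = 2.5412; ω₁ = Δθ/dt₁ = 1.6941
distance = √((1−4)² + (3−-0.5)²) = 4.6098; v₂ = distance/dt₂ = 2.3049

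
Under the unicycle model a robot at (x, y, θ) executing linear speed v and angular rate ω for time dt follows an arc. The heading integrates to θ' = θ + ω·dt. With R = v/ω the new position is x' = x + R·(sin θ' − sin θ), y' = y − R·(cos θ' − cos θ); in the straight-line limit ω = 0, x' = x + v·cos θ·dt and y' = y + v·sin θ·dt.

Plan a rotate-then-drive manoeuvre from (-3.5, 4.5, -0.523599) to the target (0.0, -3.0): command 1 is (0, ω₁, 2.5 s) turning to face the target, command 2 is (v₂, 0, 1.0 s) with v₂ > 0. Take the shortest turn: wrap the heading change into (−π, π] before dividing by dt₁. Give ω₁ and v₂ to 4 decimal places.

heading to target = atan2(-3−4.5, 0−-3.5) = -1.1342
Δθ = wrap(-1.1342 − -0.5236) = -0.6106; ω₁ = Δθ/dt₁ = -0.2442
distance = √((0−-3.5)² + (-3−4.5)²) = 8.2765; v₂ = distance/dt₂ = 8.2765

ω₁ = -0.2442, v₂ = 8.2765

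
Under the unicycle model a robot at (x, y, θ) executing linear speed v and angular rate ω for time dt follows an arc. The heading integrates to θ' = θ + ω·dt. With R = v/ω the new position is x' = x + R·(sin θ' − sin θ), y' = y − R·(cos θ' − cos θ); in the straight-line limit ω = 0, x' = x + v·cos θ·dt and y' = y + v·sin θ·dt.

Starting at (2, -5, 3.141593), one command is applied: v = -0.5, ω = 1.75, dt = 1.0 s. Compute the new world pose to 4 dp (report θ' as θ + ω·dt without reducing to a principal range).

(2.2811, -4.6634, 4.8916)

θ' = 3.1416 + 1.75·1.0 = 4.8916
R = v/ω = -0.5/1.75 = -0.2857
x' = 2 + -0.2857·(sin 4.8916 − sin 3.1416) = 2.2811
y' = -5 − -0.2857·(cos 4.8916 − cos 3.1416) = -4.6634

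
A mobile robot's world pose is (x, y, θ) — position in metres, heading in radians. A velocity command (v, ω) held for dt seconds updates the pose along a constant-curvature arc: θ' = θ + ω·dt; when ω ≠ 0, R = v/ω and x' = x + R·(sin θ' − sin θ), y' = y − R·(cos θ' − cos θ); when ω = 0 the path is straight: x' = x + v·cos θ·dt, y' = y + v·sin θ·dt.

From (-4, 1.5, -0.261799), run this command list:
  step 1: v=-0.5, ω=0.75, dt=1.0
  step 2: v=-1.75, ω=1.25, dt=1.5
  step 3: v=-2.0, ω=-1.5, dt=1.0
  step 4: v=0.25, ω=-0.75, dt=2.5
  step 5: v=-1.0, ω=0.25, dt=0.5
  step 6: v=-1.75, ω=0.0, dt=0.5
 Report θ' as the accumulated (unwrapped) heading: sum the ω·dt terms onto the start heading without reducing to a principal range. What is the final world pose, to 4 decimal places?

step 1: θ'=0.4882 (R=-0.6667) → pose (-4.4852, 1.4448, 0.4882)
step 2: θ'=2.3632 (R=-1.4000) → pose (-4.8116, -0.7885, 2.3632)
step 3: θ'=0.8632 (R=1.3333) → pose (-4.7345, -2.6045, 0.8632)
step 4: θ'=-1.0118 (R=-0.3333) → pose (-4.1986, -2.6444, -1.0118)
step 5: θ'=-0.8868 (R=-4.0000) → pose (-4.4896, -2.2382, -0.8868)
step 6: θ'=-0.8868 (straight) → pose (-5.0425, -1.5600, -0.8868)

(-5.0425, -1.5600, -0.8868)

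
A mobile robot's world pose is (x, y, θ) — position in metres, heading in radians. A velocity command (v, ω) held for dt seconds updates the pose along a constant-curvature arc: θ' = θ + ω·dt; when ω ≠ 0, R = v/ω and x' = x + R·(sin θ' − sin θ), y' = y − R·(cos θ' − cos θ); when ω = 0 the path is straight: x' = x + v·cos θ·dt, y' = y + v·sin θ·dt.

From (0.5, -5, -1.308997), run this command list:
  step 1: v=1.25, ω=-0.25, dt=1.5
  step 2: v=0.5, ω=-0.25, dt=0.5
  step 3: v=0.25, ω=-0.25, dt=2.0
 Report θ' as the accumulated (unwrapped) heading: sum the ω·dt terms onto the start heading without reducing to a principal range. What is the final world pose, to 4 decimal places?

(0.3626, -7.5419, -2.3090)

step 1: θ'=-1.6840 (R=-5.0000) → pose (0.6384, -6.8589, -1.6840)
step 2: θ'=-1.8090 (R=-2.0000) → pose (0.5947, -7.1049, -1.8090)
step 3: θ'=-2.3090 (R=-1.0000) → pose (0.3626, -7.5419, -2.3090)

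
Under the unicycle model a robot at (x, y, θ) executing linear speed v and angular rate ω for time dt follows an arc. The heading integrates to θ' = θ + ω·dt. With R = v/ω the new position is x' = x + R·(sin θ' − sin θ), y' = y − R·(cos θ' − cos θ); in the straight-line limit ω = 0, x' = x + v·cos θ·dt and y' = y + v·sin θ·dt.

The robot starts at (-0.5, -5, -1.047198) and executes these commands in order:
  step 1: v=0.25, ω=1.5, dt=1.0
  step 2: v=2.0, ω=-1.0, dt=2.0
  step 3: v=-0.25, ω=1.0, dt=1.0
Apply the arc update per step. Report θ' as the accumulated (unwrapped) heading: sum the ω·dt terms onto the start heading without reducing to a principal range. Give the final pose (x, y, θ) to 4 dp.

(2.4718, -6.6102, -0.5472)

step 1: θ'=0.4528 (R=0.1667) → pose (-0.2827, -5.0665, 0.4528)
step 2: θ'=-1.5472 (R=-2.0000) → pose (2.5917, -6.8178, -1.5472)
step 3: θ'=-0.5472 (R=-0.2500) → pose (2.4718, -6.6102, -0.5472)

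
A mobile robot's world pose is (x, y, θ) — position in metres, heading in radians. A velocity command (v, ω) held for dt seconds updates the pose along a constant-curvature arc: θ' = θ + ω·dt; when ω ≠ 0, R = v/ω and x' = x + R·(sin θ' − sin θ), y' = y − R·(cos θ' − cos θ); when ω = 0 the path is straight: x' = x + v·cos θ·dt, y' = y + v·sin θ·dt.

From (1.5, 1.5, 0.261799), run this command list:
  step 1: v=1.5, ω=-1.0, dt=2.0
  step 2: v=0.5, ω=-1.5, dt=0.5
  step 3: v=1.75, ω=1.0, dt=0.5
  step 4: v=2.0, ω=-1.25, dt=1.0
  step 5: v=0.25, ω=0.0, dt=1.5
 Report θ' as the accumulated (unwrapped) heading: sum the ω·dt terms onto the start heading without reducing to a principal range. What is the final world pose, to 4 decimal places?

(0.7150, -1.9958, -3.2382)

step 1: θ'=-1.7382 (R=-1.5000) → pose (3.3673, -0.1988, -1.7382)
step 2: θ'=-2.4882 (R=-0.3333) → pose (3.2412, -0.4080, -2.4882)
step 3: θ'=-1.9882 (R=1.7500) → pose (2.7053, -1.0881, -1.9882)
step 4: θ'=-3.2382 (R=-1.6000) → pose (1.0883, -2.0320, -3.2382)
step 5: θ'=-3.2382 (straight) → pose (0.7150, -1.9958, -3.2382)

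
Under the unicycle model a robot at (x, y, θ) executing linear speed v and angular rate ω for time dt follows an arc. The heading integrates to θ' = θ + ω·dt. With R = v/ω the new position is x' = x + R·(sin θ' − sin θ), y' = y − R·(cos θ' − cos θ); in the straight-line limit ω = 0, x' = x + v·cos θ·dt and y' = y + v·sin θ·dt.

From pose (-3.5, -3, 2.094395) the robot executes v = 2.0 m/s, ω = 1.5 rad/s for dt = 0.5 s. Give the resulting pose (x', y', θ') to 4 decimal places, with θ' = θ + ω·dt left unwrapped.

(-4.2642, -2.3918, 2.8444)

θ' = 2.0944 + 1.5·0.5 = 2.8444
R = v/ω = 2.0/1.5 = 1.3333
x' = -3.5 + 1.3333·(sin 2.8444 − sin 2.0944) = -4.2642
y' = -3 − 1.3333·(cos 2.8444 − cos 2.0944) = -2.3918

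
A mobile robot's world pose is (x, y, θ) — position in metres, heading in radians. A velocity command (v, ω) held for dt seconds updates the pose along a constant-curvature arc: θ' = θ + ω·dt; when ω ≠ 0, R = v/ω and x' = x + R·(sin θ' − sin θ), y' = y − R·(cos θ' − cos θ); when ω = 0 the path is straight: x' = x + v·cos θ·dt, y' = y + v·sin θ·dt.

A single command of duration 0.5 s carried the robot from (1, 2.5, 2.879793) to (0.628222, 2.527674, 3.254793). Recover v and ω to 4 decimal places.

Δθ = 3.254793 − 2.879793 = 0.375000
ω = Δθ/dt = 0.375000/0.5 = 0.7500
R = Δx/(sin θ' − sin θ) = 1.0000
v = R·ω = 1.0000·0.7500 = 0.7500

v = 0.7500, ω = 0.7500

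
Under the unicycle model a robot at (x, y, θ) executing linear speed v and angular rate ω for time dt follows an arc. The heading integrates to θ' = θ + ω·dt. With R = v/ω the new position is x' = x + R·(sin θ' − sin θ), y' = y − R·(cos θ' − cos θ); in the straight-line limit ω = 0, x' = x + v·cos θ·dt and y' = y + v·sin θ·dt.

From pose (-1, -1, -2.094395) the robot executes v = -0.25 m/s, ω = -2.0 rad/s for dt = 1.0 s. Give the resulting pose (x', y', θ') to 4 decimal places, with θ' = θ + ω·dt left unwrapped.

θ' = -2.0944 + -2.0·1.0 = -4.0944
R = v/ω = -0.25/-2.0 = 0.1250
x' = -1 + 0.1250·(sin -4.0944 − sin -2.0944) = -0.7899
y' = -1 − 0.1250·(cos -4.0944 − cos -2.0944) = -0.9901

(-0.7899, -0.9901, -4.0944)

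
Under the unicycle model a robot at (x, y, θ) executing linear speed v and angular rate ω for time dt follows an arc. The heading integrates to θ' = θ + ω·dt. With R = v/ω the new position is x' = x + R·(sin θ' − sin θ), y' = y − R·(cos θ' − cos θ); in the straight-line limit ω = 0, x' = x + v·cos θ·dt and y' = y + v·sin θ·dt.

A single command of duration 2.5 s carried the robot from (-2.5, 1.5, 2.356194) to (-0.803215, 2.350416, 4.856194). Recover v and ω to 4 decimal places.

Δθ = 4.856194 − 2.356194 = 2.500000
ω = Δθ/dt = 2.500000/2.5 = 1.0000
R = Δx/(sin θ' − sin θ) = -1.0000
v = R·ω = -1.0000·1.0000 = -1.0000

v = -1.0000, ω = 1.0000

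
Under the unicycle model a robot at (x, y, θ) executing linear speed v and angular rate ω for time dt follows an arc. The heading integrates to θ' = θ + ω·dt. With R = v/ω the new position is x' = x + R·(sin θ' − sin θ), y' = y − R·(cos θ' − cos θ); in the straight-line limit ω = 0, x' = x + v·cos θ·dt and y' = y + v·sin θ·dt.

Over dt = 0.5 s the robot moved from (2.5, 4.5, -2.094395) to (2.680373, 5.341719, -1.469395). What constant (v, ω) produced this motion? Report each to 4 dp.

Δθ = -1.469395 − -2.094395 = 0.625000
ω = Δθ/dt = 0.625000/0.5 = 1.2500
R = −Δy/(cos θ' − cos θ) = -1.4000
v = R·ω = -1.4000·1.2500 = -1.7500

v = -1.7500, ω = 1.2500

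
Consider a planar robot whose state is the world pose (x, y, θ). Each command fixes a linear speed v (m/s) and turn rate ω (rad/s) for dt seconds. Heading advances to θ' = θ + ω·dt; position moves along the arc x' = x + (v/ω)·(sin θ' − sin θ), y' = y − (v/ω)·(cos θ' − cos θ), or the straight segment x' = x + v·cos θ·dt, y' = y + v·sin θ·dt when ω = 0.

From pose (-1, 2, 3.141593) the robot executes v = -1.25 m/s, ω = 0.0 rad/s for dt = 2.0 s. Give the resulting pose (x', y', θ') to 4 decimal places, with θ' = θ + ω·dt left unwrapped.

θ' = 3.1416 + 0.0·2.0 = 3.1416
ω = 0 → straight: x' = -1 + -1.25·cos(3.1416)·2.0 = 1.5000
y' = 2 + -1.25·sin(3.1416)·2.0 = 2.0000

(1.5000, 2.0000, 3.1416)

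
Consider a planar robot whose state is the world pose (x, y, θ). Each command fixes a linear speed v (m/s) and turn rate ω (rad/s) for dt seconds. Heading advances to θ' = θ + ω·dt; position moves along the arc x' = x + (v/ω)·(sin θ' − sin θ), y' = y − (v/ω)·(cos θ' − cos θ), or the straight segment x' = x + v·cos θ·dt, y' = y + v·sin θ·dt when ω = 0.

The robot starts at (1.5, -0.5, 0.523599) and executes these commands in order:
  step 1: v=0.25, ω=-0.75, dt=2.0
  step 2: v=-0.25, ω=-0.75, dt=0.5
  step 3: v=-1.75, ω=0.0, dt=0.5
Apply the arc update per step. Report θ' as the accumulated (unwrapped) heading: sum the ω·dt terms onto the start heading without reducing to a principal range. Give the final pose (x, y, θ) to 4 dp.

step 1: θ'=-0.9764 (R=-0.3333) → pose (1.9428, -0.6020, -0.9764)
step 2: θ'=-1.3514 (R=0.3333) → pose (1.8936, -0.4879, -1.3514)
step 3: θ'=-1.3514 (straight) → pose (1.7032, 0.3661, -1.3514)

(1.7032, 0.3661, -1.3514)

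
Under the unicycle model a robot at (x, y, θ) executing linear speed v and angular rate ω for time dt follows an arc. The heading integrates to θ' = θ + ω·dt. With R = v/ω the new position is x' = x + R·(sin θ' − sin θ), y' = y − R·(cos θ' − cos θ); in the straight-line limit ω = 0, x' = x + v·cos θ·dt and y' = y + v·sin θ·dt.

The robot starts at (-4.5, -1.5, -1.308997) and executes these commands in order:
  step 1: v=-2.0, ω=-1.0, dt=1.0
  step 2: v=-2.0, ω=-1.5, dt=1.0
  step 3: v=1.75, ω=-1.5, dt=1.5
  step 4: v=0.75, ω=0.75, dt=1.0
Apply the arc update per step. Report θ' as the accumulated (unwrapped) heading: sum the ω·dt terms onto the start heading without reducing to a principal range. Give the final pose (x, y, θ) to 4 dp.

step 1: θ'=-2.3090 (R=2.0000) → pose (-4.0475, 0.3636, -2.3090)
step 2: θ'=-3.8090 (R=1.3333) → pose (-2.2360, 0.5135, -3.8090)
step 3: θ'=-6.0590 (R=-1.1667) → pose (-1.7733, 2.5673, -6.0590)
step 4: θ'=-5.3090 (R=1.0000) → pose (-1.1683, 2.9805, -5.3090)

(-1.1683, 2.9805, -5.3090)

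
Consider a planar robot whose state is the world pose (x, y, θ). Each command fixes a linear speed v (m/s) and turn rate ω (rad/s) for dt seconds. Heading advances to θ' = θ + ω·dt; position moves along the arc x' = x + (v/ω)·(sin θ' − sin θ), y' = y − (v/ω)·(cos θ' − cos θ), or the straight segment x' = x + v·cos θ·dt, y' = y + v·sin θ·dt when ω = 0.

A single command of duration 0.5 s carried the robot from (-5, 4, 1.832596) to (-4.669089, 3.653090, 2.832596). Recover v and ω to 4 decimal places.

Δθ = 2.832596 − 1.832596 = 1.000000
ω = Δθ/dt = 1.000000/0.5 = 2.0000
R = −Δy/(cos θ' − cos θ) = -0.5000
v = R·ω = -0.5000·2.0000 = -1.0000

v = -1.0000, ω = 2.0000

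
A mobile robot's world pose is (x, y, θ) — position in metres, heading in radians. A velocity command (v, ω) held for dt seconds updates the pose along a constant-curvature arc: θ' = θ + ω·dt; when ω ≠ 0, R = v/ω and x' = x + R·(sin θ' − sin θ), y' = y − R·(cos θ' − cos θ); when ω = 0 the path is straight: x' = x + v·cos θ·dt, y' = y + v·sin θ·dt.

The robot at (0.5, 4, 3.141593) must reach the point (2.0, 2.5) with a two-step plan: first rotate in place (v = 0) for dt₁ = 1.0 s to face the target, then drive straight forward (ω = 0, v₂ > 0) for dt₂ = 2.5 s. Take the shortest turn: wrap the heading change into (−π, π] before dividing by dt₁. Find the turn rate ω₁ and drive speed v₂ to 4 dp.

heading to target = atan2(2.5−4, 2−0.5) = -0.7854
Δθ = wrap(-0.7854 − 3.1416) = 2.3562; ω₁ = Δθ/dt₁ = 2.3562
distance = √((2−0.5)² + (2.5−4)²) = 2.1213; v₂ = distance/dt₂ = 0.8485

ω₁ = 2.3562, v₂ = 0.8485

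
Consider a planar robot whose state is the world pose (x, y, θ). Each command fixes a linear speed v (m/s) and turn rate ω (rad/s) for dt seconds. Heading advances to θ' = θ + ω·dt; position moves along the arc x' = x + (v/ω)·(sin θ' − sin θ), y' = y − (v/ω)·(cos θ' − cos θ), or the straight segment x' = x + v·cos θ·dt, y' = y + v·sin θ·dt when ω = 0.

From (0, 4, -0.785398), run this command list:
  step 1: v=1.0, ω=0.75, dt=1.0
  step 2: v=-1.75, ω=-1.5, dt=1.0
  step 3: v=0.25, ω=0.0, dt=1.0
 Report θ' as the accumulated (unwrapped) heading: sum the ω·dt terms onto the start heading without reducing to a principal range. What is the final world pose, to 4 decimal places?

step 1: θ'=-0.0354 (R=1.3333) → pose (0.8956, 3.6103, -0.0354)
step 2: θ'=-1.5354 (R=1.1667) → pose (-0.2290, 4.7350, -1.5354)
step 3: θ'=-1.5354 (straight) → pose (-0.2202, 4.4851, -1.5354)

(-0.2202, 4.4851, -1.5354)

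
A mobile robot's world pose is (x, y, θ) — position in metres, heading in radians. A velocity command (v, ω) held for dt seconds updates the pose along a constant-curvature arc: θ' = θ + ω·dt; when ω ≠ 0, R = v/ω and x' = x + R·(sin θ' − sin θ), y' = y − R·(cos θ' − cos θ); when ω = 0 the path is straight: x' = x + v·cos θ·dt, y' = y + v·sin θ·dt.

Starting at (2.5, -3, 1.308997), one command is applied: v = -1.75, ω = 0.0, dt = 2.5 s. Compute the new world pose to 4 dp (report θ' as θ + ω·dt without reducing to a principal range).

θ' = 1.3090 + 0.0·2.5 = 1.3090
ω = 0 → straight: x' = 2.5 + -1.75·cos(1.3090)·2.5 = 1.3677
y' = -3 + -1.75·sin(1.3090)·2.5 = -7.2259

(1.3677, -7.2259, 1.3090)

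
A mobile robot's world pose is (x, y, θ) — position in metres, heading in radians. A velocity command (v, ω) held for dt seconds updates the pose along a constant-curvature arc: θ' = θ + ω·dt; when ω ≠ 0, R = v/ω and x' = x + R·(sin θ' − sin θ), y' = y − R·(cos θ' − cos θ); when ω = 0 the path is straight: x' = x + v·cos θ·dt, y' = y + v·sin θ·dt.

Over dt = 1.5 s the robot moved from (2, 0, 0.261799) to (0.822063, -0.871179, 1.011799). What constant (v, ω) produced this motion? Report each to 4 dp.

Δθ = 1.011799 − 0.261799 = 0.750000
ω = Δθ/dt = 0.750000/1.5 = 0.5000
R = Δx/(sin θ' − sin θ) = -2.0000
v = R·ω = -2.0000·0.5000 = -1.0000

v = -1.0000, ω = 0.5000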